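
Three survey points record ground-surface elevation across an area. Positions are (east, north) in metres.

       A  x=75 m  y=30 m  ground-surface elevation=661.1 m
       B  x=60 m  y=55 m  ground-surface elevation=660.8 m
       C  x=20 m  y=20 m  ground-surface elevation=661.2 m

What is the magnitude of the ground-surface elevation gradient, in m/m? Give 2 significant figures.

0.012 m/m

Differences from A: to B (Δx, Δy, Δh) = (-15, 25, -0.3); to C = (-55, -10, +0.1).
Determinant of the coordinate differences = (-15)·(-10) − (-55)·25 = 1525.
∂z/∂x = [(-0.3)·(-10) − (+0.1)·25] / 1525 = +0.0003279
∂z/∂y = [(-15)·(+0.1) − (-55)·(-0.3)] / 1525 = -0.01180
|∇f| = √(0.0003279² + -0.01180²) = 0.0118 m/m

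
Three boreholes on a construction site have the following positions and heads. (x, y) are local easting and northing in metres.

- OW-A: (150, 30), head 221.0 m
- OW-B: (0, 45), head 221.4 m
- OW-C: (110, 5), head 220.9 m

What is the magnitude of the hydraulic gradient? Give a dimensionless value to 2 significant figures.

0.0074

With h = a·x + b·y + c and OW-A as origin, the differences give:
  (-150)·a + 15·b = +0.4
  (-40)·a + (-25)·b = -0.1
Eliminate b (×(-25) and ×15, subtract): 4350·a = -8.50 → a = ∂h/∂x = -0.001954
Back-substitute: b = ∂h/∂y = +0.007126.
|∇h| = √(-0.001954² + 0.007126²) = 0.007389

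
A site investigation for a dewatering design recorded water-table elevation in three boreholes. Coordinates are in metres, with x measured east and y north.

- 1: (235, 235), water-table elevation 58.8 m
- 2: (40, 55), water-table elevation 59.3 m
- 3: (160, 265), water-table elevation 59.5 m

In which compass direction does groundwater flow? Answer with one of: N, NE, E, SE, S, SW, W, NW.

Differences from 1: to 2 (Δx, Δy, Δh) = (-195, -180, +0.5); to 3 = (-75, 30, +0.7).
Solve a·Δx + b·Δy = Δh: det = (-195)·30 − (-75)·(-180) = -19350.
∂h/∂x = [(+0.5)·30 − (+0.7)·(-180)] / -19350 = -0.007287
∂h/∂y = [(-195)·(+0.7) − (-75)·(+0.5)] / -19350 = +0.005116
Flow = −∇h = (+0.007287 east, -0.005116 north), which points southeast.

SE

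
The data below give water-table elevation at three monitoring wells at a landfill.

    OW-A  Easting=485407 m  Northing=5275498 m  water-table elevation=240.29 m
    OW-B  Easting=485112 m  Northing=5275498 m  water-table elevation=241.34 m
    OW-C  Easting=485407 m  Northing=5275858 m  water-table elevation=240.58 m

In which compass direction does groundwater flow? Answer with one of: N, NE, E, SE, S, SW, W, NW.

E

∂h/∂x = (241.34 − 240.29) / (485112 − 485407) = -0.003559
∂h/∂y = (240.58 − 240.29) / (5275858 − 5275498) = +0.0008056
Flow = −∇h = (+0.003559 east, -0.0008056 north), which points east.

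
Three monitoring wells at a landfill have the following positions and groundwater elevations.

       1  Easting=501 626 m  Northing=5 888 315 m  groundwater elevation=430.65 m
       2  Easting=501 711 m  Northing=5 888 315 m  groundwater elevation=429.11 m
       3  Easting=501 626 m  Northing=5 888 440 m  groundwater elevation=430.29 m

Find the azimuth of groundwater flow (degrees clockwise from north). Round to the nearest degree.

081°

∂h/∂x = (429.11 − 430.65) / (501711 − 501626) = -0.01812
∂h/∂y = (430.29 − 430.65) / (5888440 − 5888315) = -0.002880
Flow direction (−∇h) has components (+0.01812 E, +0.002880 N).
Azimuth = atan2(E, N) = atan2(+0.01812, +0.002880) = 81.0° ≈ 081°.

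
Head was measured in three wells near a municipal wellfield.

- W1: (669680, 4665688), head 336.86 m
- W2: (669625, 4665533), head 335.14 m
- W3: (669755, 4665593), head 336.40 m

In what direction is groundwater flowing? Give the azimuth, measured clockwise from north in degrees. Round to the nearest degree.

211°

Differences from W1: to W2 (Δx, Δy, Δh) = (-55, -155, -1.72); to W3 = (75, -95, -0.46).
Determinant of the coordinate differences = (-55)·(-95) − 75·(-155) = 16850.
∂h/∂x = [(-1.72)·(-95) − (-0.46)·(-155)] / 16850 = +0.005466
∂h/∂y = [(-55)·(-0.46) − 75·(-1.72)] / 16850 = +0.009157
Flow direction (−∇h) has components (-0.005466 E, -0.009157 N).
Azimuth = atan2(E, N) = atan2(-0.005466, -0.009157) = 210.8° ≈ 211°.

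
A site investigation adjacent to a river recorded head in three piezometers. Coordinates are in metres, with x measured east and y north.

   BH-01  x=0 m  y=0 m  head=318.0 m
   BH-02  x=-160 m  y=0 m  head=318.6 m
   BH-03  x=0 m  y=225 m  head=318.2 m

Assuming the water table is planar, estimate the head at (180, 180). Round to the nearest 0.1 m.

317.5 m

∂h/∂x = (318.6 − 318.0) / (-160 − 0) = -0.003750
∂h/∂y = (318.2 − 318.0) / (225 − 0) = +0.0008889
h(180, 180) = 318.0 + (-0.003750)·(180) + (+0.0008889)·(180) = 318.0 -0.675 +0.160 = 317.485 m.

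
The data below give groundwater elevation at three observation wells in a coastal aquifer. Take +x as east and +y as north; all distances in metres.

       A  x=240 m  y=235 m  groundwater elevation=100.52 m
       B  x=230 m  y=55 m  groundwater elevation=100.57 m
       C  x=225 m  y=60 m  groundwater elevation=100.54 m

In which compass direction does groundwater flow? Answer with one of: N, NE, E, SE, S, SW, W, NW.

Three-point gradient (reference A): Δ to B = (-10, -180, +0.05), Δ to C = (-15, -175, +0.02).
∂h/∂x = +0.005421, ∂h/∂y = -0.0005789 (det = -950).
Flow = −∇h = (-0.005421 east, +0.0005789 north), which points west.

W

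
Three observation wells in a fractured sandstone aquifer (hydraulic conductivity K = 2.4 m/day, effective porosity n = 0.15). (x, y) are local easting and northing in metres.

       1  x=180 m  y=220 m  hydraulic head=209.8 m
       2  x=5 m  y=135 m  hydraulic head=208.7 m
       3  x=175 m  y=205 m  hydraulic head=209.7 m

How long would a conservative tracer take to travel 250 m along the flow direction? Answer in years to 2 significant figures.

With h = a·x + b·y + c and 1 as origin, the differences give:
  (-175)·a + (-85)·b = -1.1
  (-5)·a + (-15)·b = -0.1
Eliminate b (×(-15) and ×(-85), subtract): 2200·a = 8.00 → a = ∂h/∂x = +0.003636
Back-substitute: b = ∂h/∂y = +0.005455.
|∇h| = √(0.003636² + 0.005455²) = 0.006556
Seepage velocity v = K·i/n = 2.4 × 0.006556 / 0.15 = 0.1049 m/day.
t = 250 / 0.1049 = 2383 days = 6.52 years.

6.5 years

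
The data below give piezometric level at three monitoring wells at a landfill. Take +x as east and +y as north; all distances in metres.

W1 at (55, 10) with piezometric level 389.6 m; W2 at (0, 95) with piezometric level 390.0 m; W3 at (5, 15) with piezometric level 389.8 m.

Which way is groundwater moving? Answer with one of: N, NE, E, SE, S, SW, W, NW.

Taking W1 as reference: W2−W1 = (-55, 85, +0.4); W3−W1 = (-50, 5, +0.2).
Determinant of the coordinate differences = (-55)·5 − (-50)·85 = 3975.
∂h/∂x = [(+0.4)·5 − (+0.2)·85] / 3975 = -0.003774
∂h/∂y = [(-55)·(+0.2) − (-50)·(+0.4)] / 3975 = +0.002264
Flow = −∇h = (+0.003774 east, -0.002264 north), which points southeast.

SE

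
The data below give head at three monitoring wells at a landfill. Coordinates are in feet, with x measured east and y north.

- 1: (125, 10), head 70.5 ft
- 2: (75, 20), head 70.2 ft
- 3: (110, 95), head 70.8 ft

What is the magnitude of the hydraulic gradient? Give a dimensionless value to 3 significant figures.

With h = a·x + b·y + c and 1 as origin, the differences give:
  (-50)·a + 10·b = -0.3
  (-15)·a + 85·b = +0.3
Eliminate b (×85 and ×10, subtract): -4100·a = -28.50 → a = ∂h/∂x = +0.006951
Back-substitute: b = ∂h/∂y = +0.004756.
|∇h| = √(0.006951² + 0.004756²) = 0.008422

0.00842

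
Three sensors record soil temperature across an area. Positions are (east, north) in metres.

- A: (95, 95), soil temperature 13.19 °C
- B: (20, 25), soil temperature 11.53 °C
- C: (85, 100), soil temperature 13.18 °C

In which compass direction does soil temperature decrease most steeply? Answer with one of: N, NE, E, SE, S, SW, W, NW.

SW

With T = a·x + b·y + c and A as origin, the differences give:
  (-75)·a + (-70)·b = -1.66
  (-10)·a + 5·b = -0.01
Eliminate b (×5 and ×(-70), subtract): -1075·a = -9.000 → a = ∂T/∂x = +0.008372
Back-substitute: b = ∂T/∂y = +0.01474.
Steepest decrease is along −∇f = (-0.008372 E, -0.01474 N) → southwest.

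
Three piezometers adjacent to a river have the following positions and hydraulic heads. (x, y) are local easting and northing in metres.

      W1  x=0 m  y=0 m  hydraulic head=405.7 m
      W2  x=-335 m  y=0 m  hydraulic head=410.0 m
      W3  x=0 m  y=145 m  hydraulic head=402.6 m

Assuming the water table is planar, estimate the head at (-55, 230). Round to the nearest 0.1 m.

∂h/∂x = (410.0 − 405.7) / (-335 − 0) = -0.01284
∂h/∂y = (402.6 − 405.7) / (145 − 0) = -0.02138
h(-55, 230) = 405.7 + (-0.01284)·(-55) + (-0.02138)·(230) = 405.7 +0.706 -4.917 = 401.489 m.

401.5 m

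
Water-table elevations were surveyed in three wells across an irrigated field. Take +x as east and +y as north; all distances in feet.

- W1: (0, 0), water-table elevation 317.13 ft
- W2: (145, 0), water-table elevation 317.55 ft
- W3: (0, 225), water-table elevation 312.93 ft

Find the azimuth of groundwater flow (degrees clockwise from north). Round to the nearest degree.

∂h/∂x = (317.55 − 317.13) / (145 − 0) = +0.002897
∂h/∂y = (312.93 − 317.13) / (225 − 0) = -0.01867
Flow direction (−∇h) has components (-0.002897 E, +0.01867 N).
Azimuth = atan2(E, N) = atan2(-0.002897, +0.01867) = 351.2° ≈ 351°.

351°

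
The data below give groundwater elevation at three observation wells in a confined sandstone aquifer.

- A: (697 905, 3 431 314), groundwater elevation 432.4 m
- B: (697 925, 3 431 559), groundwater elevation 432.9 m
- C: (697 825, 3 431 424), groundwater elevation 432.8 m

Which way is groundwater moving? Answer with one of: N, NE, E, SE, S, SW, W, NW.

With h = a·x + b·y + c and A as origin, the differences give:
  20·a + 245·b = +0.5
  (-80)·a + 110·b = +0.4
Eliminate b (×110 and ×245, subtract): 21800·a = -43.00 → a = ∂h/∂x = -0.001972
Back-substitute: b = ∂h/∂y = +0.002202.
Flow = −∇h = (+0.001972 east, -0.002202 north), which points southeast.

SE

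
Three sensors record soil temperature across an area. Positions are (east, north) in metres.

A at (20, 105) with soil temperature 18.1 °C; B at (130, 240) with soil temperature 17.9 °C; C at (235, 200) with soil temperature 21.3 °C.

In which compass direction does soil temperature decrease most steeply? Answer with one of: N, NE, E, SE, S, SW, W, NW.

Taking A as reference: B−A = (110, 135, -0.2); C−A = (215, 95, +3.2).
Solve a·Δx + b·Δy = ΔT: det = 110·95 − 215·135 = -18575.
∂T/∂x = [(-0.2)·95 − (+3.2)·135] / -18575 = +0.02428
∂T/∂y = [110·(+3.2) − 215·(-0.2)] / -18575 = -0.02127
Steepest decrease is along −∇f = (-0.02428 E, +0.02127 N) → northwest.

NW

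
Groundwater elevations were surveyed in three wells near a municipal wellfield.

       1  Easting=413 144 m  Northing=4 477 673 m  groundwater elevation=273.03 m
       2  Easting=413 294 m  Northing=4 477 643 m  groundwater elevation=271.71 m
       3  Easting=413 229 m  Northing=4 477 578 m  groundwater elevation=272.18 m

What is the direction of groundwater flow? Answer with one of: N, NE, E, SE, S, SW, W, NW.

Three-point gradient (reference 1): Δ to 2 = (150, -30, -1.32), Δ to 3 = (85, -95, -0.85).
∂h/∂x = -0.008538, ∂h/∂y = +0.001308 (det = -11700).
Flow = −∇h = (+0.008538 east, -0.001308 north), which points east.

E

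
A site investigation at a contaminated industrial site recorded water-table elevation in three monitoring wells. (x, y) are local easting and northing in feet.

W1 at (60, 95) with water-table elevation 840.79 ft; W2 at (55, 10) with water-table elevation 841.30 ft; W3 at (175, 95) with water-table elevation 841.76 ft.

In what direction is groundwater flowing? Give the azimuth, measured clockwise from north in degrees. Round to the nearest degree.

308°

Taking W1 as reference: W2−W1 = (-5, -85, +0.51); W3−W1 = (115, 0, +0.97).
Solve a·Δx + b·Δy = Δh: det = (-5)·0 − 115·(-85) = 9775.
∂h/∂x = [(+0.51)·0 − (+0.97)·(-85)] / 9775 = +0.008435
∂h/∂y = [(-5)·(+0.97) − 115·(+0.51)] / 9775 = -0.006496
Flow direction (−∇h) has components (-0.008435 E, +0.006496 N).
Azimuth = atan2(E, N) = atan2(-0.008435, +0.006496) = 307.6° ≈ 308°.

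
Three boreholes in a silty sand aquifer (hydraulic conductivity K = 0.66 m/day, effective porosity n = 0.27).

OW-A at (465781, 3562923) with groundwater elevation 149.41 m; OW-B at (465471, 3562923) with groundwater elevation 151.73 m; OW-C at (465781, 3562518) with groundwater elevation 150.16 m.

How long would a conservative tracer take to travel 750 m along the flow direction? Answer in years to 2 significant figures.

110 years

∂h/∂x = (151.73 − 149.41) / (465471 − 465781) = -0.007484
∂h/∂y = (150.16 − 149.41) / (3562518 − 3562923) = -0.001852
|∇h| = √(-0.007484² + -0.001852²) = 0.00771
Seepage velocity v = K·i/n = 0.66 × 0.00771 / 0.27 = 0.01885 m/day.
t = 750 / 0.01885 = 3.979e+04 days = 109 years.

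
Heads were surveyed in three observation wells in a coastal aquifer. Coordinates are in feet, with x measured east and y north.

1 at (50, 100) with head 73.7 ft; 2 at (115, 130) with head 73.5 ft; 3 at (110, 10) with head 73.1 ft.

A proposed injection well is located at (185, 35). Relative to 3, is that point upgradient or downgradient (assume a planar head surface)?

Differences from 1: to 2 (Δx, Δy, Δh) = (65, 30, -0.2); to 3 = (60, -90, -0.6).
Determinant of the coordinate differences = 65·(-90) − 60·30 = -7650.
∂h/∂x = [(-0.2)·(-90) − (-0.6)·30] / -7650 = -0.004706
∂h/∂y = [65·(-0.6) − 60·(-0.2)] / -7650 = +0.003529
Head at (185, 35) = 73.7 + (-0.004706)·(135) + (+0.003529)·(-65) = 72.84 ft.
That is lower than the 73.1 ft at 3, so the point is downgradient.

downgradient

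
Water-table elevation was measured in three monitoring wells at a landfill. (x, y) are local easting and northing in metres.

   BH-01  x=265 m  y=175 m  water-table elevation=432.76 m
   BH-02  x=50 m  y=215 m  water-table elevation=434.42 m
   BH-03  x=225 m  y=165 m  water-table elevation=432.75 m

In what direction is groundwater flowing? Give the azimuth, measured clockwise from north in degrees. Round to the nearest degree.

167°

Differences from BH-01: to BH-02 (Δx, Δy, Δh) = (-215, 40, +1.66); to BH-03 = (-40, -10, -0.01).
Solve a·Δx + b·Δy = Δh: det = (-215)·(-10) − (-40)·40 = 3750.
∂h/∂x = [(+1.66)·(-10) − (-0.01)·40] / 3750 = -0.004320
∂h/∂y = [(-215)·(-0.01) − (-40)·(+1.66)] / 3750 = +0.01828
Flow direction (−∇h) has components (+0.004320 E, -0.01828 N).
Azimuth = atan2(E, N) = atan2(+0.004320, -0.01828) = 166.7° ≈ 167°.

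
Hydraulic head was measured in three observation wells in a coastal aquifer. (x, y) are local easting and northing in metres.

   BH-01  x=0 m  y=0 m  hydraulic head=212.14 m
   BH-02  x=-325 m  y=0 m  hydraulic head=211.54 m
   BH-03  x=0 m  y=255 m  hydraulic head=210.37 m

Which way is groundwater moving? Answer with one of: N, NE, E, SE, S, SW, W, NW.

∂h/∂x = (211.54 − 212.14) / (-325 − 0) = +0.001846
∂h/∂y = (210.37 − 212.14) / (255 − 0) = -0.006941
Flow = −∇h = (-0.001846 east, +0.006941 north), which points north.

N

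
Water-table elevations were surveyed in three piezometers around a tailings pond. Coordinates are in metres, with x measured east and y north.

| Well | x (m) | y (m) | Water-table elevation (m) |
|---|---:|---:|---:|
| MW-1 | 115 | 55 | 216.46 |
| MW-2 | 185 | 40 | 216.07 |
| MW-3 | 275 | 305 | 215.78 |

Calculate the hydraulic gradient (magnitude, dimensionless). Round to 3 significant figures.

Taking MW-1 as reference: MW-2−MW-1 = (70, -15, -0.39); MW-3−MW-1 = (160, 250, -0.68).
Solve a·Δx + b·Δy = Δh: det = 70·250 − 160·(-15) = 19900.
∂h/∂x = [(-0.39)·250 − (-0.68)·(-15)] / 19900 = -0.005412
∂h/∂y = [70·(-0.68) − 160·(-0.39)] / 19900 = +0.0007437
|∇h| = √(-0.005412² + 0.0007437²) = 0.005463

0.00546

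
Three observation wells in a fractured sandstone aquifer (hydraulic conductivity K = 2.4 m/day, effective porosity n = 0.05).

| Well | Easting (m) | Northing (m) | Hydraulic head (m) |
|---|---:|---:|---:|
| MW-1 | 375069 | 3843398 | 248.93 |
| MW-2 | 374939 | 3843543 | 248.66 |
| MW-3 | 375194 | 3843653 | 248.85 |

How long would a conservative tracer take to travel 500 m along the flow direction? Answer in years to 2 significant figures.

Differences from MW-1: to MW-2 (Δx, Δy, Δh) = (-130, 145, -0.27); to MW-3 = (125, 255, -0.08).
Solve a·Δx + b·Δy = Δh: det = (-130)·255 − 125·145 = -51275.
∂h/∂x = [(-0.27)·255 − (-0.08)·145] / -51275 = +0.001117
∂h/∂y = [(-130)·(-0.08) − 125·(-0.27)] / -51275 = -0.0008610
|∇h| = √(0.001117² + -0.0008610²) = 0.00141
Seepage velocity v = K·i/n = 2.4 × 0.00141 / 0.05 = 0.06768 m/day.
t = 500 / 0.06768 = 7388 days = 20.2 years.

20 years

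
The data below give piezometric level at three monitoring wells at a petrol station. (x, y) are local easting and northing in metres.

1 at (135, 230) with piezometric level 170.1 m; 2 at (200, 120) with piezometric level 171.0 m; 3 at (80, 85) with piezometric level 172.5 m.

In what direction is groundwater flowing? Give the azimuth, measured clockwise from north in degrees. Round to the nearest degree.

033°

Taking 1 as reference: 2−1 = (65, -110, +0.9); 3−1 = (-55, -145, +2.4).
Solve a·Δx + b·Δy = Δh: det = 65·(-145) − (-55)·(-110) = -15475.
∂h/∂x = [(+0.9)·(-145) − (+2.4)·(-110)] / -15475 = -0.008627
∂h/∂y = [65·(+2.4) − (-55)·(+0.9)] / -15475 = -0.01328
Flow direction (−∇h) has components (+0.008627 E, +0.01328 N).
Azimuth = atan2(E, N) = atan2(+0.008627, +0.01328) = 33.0° ≈ 033°.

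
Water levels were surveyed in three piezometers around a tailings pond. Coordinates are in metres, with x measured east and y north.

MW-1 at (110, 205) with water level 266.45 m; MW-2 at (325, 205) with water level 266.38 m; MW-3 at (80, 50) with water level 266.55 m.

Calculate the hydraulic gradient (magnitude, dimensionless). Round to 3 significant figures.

0.000667

With h = a·x + b·y + c and MW-1 as origin, the differences give:
  215·a + 0·b = -0.07
  (-30)·a + (-155)·b = +0.10
Eliminate b (×(-155) and ×0, subtract): -33325·a = 10.850 → a = ∂h/∂x = -0.0003256
Back-substitute: b = ∂h/∂y = -0.0005821.
|∇h| = √(-0.0003256² + -0.0005821²) = 0.000667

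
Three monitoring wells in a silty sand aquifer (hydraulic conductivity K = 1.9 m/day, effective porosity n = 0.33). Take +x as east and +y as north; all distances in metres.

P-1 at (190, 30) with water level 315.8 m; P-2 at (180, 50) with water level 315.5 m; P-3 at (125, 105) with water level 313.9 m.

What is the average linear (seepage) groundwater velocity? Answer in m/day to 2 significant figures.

Differences from P-1: to P-2 (Δx, Δy, Δh) = (-10, 20, -0.3); to P-3 = (-65, 75, -1.9).
Determinant of the coordinate differences = (-10)·75 − (-65)·20 = 550.
∂h/∂x = [(-0.3)·75 − (-1.9)·20] / 550 = +0.02818
∂h/∂y = [(-10)·(-1.9) − (-65)·(-0.3)] / 550 = -0.0009091
|∇h| = √(0.02818² + -0.0009091²) = 0.02819
Seepage velocity v = K·i/n = 1.9 × 0.02819 / 0.33 = 0.1623 m/day.

0.16 m/day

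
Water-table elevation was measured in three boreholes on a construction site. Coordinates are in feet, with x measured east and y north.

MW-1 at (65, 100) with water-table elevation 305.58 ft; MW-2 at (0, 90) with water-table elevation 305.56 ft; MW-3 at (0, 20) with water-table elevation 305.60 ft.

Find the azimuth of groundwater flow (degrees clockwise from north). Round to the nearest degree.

325°

With h = a·x + b·y + c and MW-1 as origin, the differences give:
  (-65)·a + (-10)·b = -0.02
  (-65)·a + (-80)·b = +0.02
Eliminate b (×(-80) and ×(-10), subtract): 4550·a = 1.800 → a = ∂h/∂x = +0.0003956
Back-substitute: b = ∂h/∂y = -0.0005714.
Flow direction (−∇h) has components (-0.0003956 E, +0.0005714 N).
Azimuth = atan2(E, N) = atan2(-0.0003956, +0.0005714) = 325.3° ≈ 325°.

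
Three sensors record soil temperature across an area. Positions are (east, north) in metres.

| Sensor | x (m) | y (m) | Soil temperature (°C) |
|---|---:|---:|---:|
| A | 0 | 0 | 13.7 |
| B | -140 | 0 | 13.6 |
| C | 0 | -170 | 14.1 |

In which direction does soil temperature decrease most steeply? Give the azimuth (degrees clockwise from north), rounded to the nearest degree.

343°

∂T/∂x = (13.6 − 13.7) / (-140 − 0) = +0.0007143
∂T/∂y = (14.1 − 13.7) / (-170 − 0) = -0.002353
Steepest decrease is along −∇f: components (-0.0007143 E, +0.002353 N).
Azimuth = atan2(-0.0007143, +0.002353) = 343.1° ≈ 343°.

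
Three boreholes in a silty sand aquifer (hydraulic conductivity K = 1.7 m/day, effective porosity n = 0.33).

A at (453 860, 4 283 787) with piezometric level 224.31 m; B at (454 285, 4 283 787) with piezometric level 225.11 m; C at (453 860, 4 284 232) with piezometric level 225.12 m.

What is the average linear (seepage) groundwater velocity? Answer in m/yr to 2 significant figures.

4.9 m/yr

∂h/∂x = (225.11 − 224.31) / (454285 − 453860) = +0.001882
∂h/∂y = (225.12 − 224.31) / (4284232 − 4283787) = +0.001820
|∇h| = √(0.001882² + 0.001820²) = 0.002618
Seepage velocity v = K·i/n = 1.7 × 0.002618 / 0.33 = 0.01349 m/day = 4.927 m/yr.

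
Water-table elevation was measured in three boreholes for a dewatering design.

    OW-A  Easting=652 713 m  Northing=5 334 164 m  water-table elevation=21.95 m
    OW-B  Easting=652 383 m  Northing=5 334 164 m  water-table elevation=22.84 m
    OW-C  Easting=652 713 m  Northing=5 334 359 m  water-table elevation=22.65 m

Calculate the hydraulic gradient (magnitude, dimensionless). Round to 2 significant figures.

∂h/∂x = (22.84 − 21.95) / (652383 − 652713) = -0.002697
∂h/∂y = (22.65 − 21.95) / (5334359 − 5334164) = +0.003590
|∇h| = √(-0.002697² + 0.003590²) = 0.00449

0.0045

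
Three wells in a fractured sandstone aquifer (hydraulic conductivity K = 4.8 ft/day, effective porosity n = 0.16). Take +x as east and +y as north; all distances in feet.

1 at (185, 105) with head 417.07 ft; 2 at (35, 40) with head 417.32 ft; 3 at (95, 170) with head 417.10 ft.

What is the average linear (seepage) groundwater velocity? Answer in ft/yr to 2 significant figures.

18 ft/yr

Taking 1 as reference: 2−1 = (-150, -65, +0.25); 3−1 = (-90, 65, +0.03).
Solve a·Δx + b·Δy = Δh: det = (-150)·65 − (-90)·(-65) = -15600.
∂h/∂x = [(+0.25)·65 − (+0.03)·(-65)] / -15600 = -0.001167
∂h/∂y = [(-150)·(+0.03) − (-90)·(+0.25)] / -15600 = -0.001154
|∇h| = √(-0.001167² + -0.001154²) = 0.001641
Seepage velocity v = K·i/n = 4.8 × 0.001641 / 0.16 = 0.04923 ft/day = 17.98 ft/yr.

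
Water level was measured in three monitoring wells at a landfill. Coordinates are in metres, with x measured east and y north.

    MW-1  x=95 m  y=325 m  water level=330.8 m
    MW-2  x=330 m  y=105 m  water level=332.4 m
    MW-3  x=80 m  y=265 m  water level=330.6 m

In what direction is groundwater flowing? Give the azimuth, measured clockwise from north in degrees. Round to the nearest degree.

Differences from MW-1: to MW-2 (Δx, Δy, Δh) = (235, -220, +1.6); to MW-3 = (-15, -60, -0.2).
Determinant of the coordinate differences = 235·(-60) − (-15)·(-220) = -17400.
∂h/∂x = [(+1.6)·(-60) − (-0.2)·(-220)] / -17400 = +0.008046
∂h/∂y = [235·(-0.2) − (-15)·(+1.6)] / -17400 = +0.001322
Flow direction (−∇h) has components (-0.008046 E, -0.001322 N).
Azimuth = atan2(E, N) = atan2(-0.008046, -0.001322) = 260.7° ≈ 261°.

261°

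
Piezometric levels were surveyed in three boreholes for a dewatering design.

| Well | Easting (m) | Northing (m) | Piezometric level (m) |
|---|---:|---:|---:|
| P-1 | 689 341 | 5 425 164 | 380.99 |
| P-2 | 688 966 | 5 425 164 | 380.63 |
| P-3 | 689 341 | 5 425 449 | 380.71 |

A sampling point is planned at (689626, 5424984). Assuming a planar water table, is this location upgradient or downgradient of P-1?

∂h/∂x = (380.63 − 380.99) / (688966 − 689341) = +0.0009600
∂h/∂y = (380.71 − 380.99) / (5425449 − 5425164) = -0.0009825
Head at (689626, 5424984) = 380.99 + (+0.0009600)·(285) + (-0.0009825)·(-180) = 381.44 m.
That is higher than the 380.99 m at P-1, so the point is upgradient.

upgradient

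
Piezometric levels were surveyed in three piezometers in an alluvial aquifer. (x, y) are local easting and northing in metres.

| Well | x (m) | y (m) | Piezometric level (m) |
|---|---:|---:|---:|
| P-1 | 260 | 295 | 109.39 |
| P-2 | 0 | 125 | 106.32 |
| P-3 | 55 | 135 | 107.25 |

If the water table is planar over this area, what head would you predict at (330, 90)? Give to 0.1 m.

Three-point gradient (reference P-1): Δ to P-2 = (-260, -170, -3.07), Δ to P-3 = (-205, -160, -2.14).
∂h/∂x = +0.01887, ∂h/∂y = -0.01081 (det = 6750).
h(330, 90) = 109.39 + (+0.01887)·(70) + (-0.01081)·(-205) = 109.39 +1.321 +2.216 = 112.927 m.

112.9 m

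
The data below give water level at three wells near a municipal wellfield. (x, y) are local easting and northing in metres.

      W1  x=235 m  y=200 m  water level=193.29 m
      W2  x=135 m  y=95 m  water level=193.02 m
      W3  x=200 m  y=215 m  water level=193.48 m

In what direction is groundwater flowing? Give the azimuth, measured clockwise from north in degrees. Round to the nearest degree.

Taking W1 as reference: W2−W1 = (-100, -105, -0.27); W3−W1 = (-35, 15, +0.19).
Solve a·Δx + b·Δy = Δh: det = (-100)·15 − (-35)·(-105) = -5175.
∂h/∂x = [(-0.27)·15 − (+0.19)·(-105)] / -5175 = -0.003072
∂h/∂y = [(-100)·(+0.19) − (-35)·(-0.27)] / -5175 = +0.005498
Flow direction (−∇h) has components (+0.003072 E, -0.005498 N).
Azimuth = atan2(E, N) = atan2(+0.003072, -0.005498) = 150.8° ≈ 151°.

151°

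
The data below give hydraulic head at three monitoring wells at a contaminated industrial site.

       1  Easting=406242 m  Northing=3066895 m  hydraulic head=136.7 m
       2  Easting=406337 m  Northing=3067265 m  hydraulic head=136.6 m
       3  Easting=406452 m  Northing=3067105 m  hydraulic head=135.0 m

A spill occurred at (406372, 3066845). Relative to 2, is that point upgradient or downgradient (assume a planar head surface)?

Differences from 1: to 2 (Δx, Δy, Δh) = (95, 370, -0.1); to 3 = (210, 210, -1.7).
Solve a·Δx + b·Δy = Δh: det = 95·210 − 210·370 = -57750.
∂h/∂x = [(-0.1)·210 − (-1.7)·370] / -57750 = -0.01053
∂h/∂y = [95·(-1.7) − 210·(-0.1)] / -57750 = +0.002433
Head at (406372, 3066845) = 136.7 + (-0.01053)·(130) + (+0.002433)·(-50) = 135.21 m.
That is lower than the 136.6 m at 2, so the point is downgradient.

downgradient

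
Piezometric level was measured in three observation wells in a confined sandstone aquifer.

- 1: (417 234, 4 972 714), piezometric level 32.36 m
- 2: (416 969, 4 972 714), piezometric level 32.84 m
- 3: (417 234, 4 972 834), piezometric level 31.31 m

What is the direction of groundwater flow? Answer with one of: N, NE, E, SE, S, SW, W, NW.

∂h/∂x = (32.84 − 32.36) / (416969 − 417234) = -0.001811
∂h/∂y = (31.31 − 32.36) / (4972834 − 4972714) = -0.008750
Flow = −∇h = (+0.001811 east, +0.008750 north), which points north.

N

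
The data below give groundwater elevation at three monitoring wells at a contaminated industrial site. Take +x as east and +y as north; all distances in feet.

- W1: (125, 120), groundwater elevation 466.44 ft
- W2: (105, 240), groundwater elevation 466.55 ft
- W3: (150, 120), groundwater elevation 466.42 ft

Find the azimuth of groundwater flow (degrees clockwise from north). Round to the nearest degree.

134°

With h = a·x + b·y + c and W1 as origin, the differences give:
  (-20)·a + 120·b = +0.11
  25·a + 0·b = -0.02
Eliminate b (×0 and ×120, subtract): -3000·a = 2.400 → a = ∂h/∂x = -0.0008000
Back-substitute: b = ∂h/∂y = +0.0007833.
Flow direction (−∇h) has components (+0.0008000 E, -0.0007833 N).
Azimuth = atan2(E, N) = atan2(+0.0008000, -0.0007833) = 134.4° ≈ 134°.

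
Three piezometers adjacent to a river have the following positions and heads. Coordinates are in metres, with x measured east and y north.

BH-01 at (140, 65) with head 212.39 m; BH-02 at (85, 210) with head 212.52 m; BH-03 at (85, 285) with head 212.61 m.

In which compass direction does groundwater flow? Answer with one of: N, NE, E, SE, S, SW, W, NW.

Taking BH-01 as reference: BH-02−BH-01 = (-55, 145, +0.13); BH-03−BH-01 = (-55, 220, +0.22).
Solve a·Δx + b·Δy = Δh: det = (-55)·220 − (-55)·145 = -4125.
∂h/∂x = [(+0.13)·220 − (+0.22)·145] / -4125 = +0.0008000
∂h/∂y = [(-55)·(+0.22) − (-55)·(+0.13)] / -4125 = +0.001200
Flow = −∇h = (-0.0008000 east, -0.001200 north), which points southwest.

SW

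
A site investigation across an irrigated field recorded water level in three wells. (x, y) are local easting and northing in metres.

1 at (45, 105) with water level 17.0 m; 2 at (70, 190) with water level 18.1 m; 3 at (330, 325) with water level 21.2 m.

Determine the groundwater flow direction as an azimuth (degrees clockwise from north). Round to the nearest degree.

With h = a·x + b·y + c and 1 as origin, the differences give:
  25·a + 85·b = +1.1
  285·a + 220·b = +4.2
Eliminate b (×220 and ×85, subtract): -18725·a = -115.00 → a = ∂h/∂x = +0.006142
Back-substitute: b = ∂h/∂y = +0.01113.
Flow direction (−∇h) has components (-0.006142 E, -0.01113 N).
Azimuth = atan2(E, N) = atan2(-0.006142, -0.01113) = 208.9° ≈ 209°.

209°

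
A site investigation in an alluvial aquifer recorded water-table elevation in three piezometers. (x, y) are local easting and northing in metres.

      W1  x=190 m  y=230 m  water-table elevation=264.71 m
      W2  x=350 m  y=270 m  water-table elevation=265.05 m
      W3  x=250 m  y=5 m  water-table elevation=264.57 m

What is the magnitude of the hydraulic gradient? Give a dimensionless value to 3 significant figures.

With h = a·x + b·y + c and W1 as origin, the differences give:
  160·a + 40·b = +0.34
  60·a + (-225)·b = -0.14
Eliminate b (×(-225) and ×40, subtract): -38400·a = -70.900 → a = ∂h/∂x = +0.001846
Back-substitute: b = ∂h/∂y = +0.001115.
|∇h| = √(0.001846² + 0.001115²) = 0.002157

0.00216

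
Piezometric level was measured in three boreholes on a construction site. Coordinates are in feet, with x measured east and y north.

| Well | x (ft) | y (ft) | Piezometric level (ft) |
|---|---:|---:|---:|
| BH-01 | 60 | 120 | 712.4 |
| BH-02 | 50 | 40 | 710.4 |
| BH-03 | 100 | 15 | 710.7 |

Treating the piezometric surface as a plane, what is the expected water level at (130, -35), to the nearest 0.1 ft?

710.1 ft

Taking BH-01 as reference: BH-02−BH-01 = (-10, -80, -2.0); BH-03−BH-01 = (40, -105, -1.7).
Solve a·Δx + b·Δy = Δh: det = (-10)·(-105) − 40·(-80) = 4250.
∂h/∂x = [(-2.0)·(-105) − (-1.7)·(-80)] / 4250 = +0.01741
∂h/∂y = [(-10)·(-1.7) − 40·(-2.0)] / 4250 = +0.02282
h(130, -35) = 712.4 + (+0.01741)·(70) + (+0.02282)·(-155) = 712.4 +1.219 -3.538 = 710.081 ft.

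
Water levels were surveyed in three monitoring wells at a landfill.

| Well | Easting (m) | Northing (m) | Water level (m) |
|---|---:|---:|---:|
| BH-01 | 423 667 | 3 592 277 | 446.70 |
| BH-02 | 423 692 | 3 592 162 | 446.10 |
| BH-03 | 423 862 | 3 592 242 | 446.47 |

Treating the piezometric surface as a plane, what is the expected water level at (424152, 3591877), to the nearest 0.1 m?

With h = a·x + b·y + c and BH-01 as origin, the differences give:
  25·a + (-115)·b = -0.60
  195·a + (-35)·b = -0.23
Eliminate b (×(-35) and ×(-115), subtract): 21550·a = -5.450 → a = ∂h/∂x = -0.0002529
Back-substitute: b = ∂h/∂y = +0.005162.
h(424152, 3591877) = 446.70 + (-0.0002529)·(485) + (+0.005162)·(-400) = 446.70 -0.123 -2.065 = 444.512 m.

444.5 m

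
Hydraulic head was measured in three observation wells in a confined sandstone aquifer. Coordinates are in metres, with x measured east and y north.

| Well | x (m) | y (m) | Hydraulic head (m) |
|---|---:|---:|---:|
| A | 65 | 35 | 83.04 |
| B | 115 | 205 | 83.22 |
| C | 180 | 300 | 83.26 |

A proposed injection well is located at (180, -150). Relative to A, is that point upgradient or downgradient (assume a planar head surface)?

downgradient

Taking A as reference: B−A = (50, 170, +0.18); C−A = (115, 265, +0.22).
Determinant of the coordinate differences = 50·265 − 115·170 = -6300.
∂h/∂x = [(+0.18)·265 − (+0.22)·170] / -6300 = -0.001635
∂h/∂y = [50·(+0.22) − 115·(+0.18)] / -6300 = +0.001540
Head at (180, -150) = 83.04 + (-0.001635)·(115) + (+0.001540)·(-185) = 82.57 m.
That is lower than the 83.04 m at A, so the point is downgradient.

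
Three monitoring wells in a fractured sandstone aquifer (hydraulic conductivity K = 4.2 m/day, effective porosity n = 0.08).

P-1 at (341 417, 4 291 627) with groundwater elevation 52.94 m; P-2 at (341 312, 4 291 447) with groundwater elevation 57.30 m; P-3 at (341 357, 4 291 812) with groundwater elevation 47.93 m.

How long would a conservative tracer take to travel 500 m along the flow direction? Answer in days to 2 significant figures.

Differences from P-1: to P-2 (Δx, Δy, Δh) = (-105, -180, +4.36); to P-3 = (-60, 185, -5.01).
Determinant of the coordinate differences = (-105)·185 − (-60)·(-180) = -30225.
∂h/∂x = [(+4.36)·185 − (-5.01)·(-180)] / -30225 = +0.003150
∂h/∂y = [(-105)·(-5.01) − (-60)·(+4.36)] / -30225 = -0.02606
|∇h| = √(0.003150² + -0.02606²) = 0.02625
Seepage velocity v = K·i/n = 4.2 × 0.02625 / 0.08 = 1.378 m/day.
t = 500 / 1.378 = 362.8 days.

360 days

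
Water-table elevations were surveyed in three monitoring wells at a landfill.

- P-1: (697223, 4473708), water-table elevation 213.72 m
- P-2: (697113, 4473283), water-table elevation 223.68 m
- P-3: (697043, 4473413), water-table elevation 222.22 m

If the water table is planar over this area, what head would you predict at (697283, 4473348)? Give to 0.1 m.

219.8 m

With h = a·x + b·y + c and P-1 as origin, the differences give:
  (-110)·a + (-425)·b = +9.96
  (-180)·a + (-295)·b = +8.50
Eliminate b (×(-295) and ×(-425), subtract): -44050·a = 674.300 → a = ∂h/∂x = -0.01531
Back-substitute: b = ∂h/∂y = -0.01947.
h(697283, 4473348) = 213.72 + (-0.01531)·(60) + (-0.01947)·(-360) = 213.72 -0.918 +7.010 = 219.812 m.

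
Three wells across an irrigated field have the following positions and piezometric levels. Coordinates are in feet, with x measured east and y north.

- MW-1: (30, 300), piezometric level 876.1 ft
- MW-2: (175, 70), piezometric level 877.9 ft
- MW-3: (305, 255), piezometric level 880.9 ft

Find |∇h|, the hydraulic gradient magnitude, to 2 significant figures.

With h = a·x + b·y + c and MW-1 as origin, the differences give:
  145·a + (-230)·b = +1.8
  275·a + (-45)·b = +4.8
Eliminate b (×(-45) and ×(-230), subtract): 56725·a = 1023.00 → a = ∂h/∂x = +0.01803
Back-substitute: b = ∂h/∂y = +0.003543.
|∇h| = √(0.01803² + 0.003543²) = 0.01837

0.018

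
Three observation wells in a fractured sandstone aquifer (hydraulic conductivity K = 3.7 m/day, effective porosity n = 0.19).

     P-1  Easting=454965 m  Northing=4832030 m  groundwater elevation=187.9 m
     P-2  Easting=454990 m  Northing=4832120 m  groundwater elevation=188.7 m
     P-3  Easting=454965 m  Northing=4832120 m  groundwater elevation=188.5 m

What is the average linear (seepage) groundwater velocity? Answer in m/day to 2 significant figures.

0.20 m/day

Differences from P-1: to P-2 (Δx, Δy, Δh) = (25, 90, +0.8); to P-3 = (0, 90, +0.6).
Determinant of the coordinate differences = 25·90 − 0·90 = 2250.
∂h/∂x = [(+0.8)·90 − (+0.6)·90] / 2250 = +0.008000
∂h/∂y = [25·(+0.6) − 0·(+0.8)] / 2250 = +0.006667
|∇h| = √(0.008000² + 0.006667²) = 0.01041
Seepage velocity v = K·i/n = 3.7 × 0.01041 / 0.19 = 0.2027 m/day.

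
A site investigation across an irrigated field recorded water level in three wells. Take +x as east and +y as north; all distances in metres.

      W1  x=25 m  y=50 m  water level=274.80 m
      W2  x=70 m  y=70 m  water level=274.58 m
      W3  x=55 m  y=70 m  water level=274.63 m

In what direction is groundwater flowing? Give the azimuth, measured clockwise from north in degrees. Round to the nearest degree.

044°

With h = a·x + b·y + c and W1 as origin, the differences give:
  45·a + 20·b = -0.22
  30·a + 20·b = -0.17
Eliminate b (×20 and ×20, subtract): 300·a = -1.000 → a = ∂h/∂x = -0.003333
Back-substitute: b = ∂h/∂y = -0.003500.
Flow direction (−∇h) has components (+0.003333 E, +0.003500 N).
Azimuth = atan2(E, N) = atan2(+0.003333, +0.003500) = 43.6° ≈ 044°.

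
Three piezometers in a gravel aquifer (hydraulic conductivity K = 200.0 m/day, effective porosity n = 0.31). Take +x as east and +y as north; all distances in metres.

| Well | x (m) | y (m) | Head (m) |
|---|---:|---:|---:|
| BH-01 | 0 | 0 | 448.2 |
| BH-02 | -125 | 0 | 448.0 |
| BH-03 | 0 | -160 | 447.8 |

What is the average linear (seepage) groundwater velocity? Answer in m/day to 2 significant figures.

∂h/∂x = (448.0 − 448.2) / (-125 − 0) = +0.001600
∂h/∂y = (447.8 − 448.2) / (-160 − 0) = +0.002500
|∇h| = √(0.001600² + 0.002500²) = 0.002968
Seepage velocity v = K·i/n = 200.0 × 0.002968 / 0.31 = 1.915 m/day.

1.9 m/day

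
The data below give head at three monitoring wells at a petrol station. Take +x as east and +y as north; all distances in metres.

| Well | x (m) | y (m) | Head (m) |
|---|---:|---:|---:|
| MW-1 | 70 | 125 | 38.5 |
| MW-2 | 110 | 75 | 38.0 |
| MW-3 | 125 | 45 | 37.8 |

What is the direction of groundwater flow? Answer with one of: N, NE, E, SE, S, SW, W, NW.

With h = a·x + b·y + c and MW-1 as origin, the differences give:
  40·a + (-50)·b = -0.5
  55·a + (-80)·b = -0.7
Eliminate b (×(-80) and ×(-50), subtract): -450·a = 5.00 → a = ∂h/∂x = -0.01111
Back-substitute: b = ∂h/∂y = +0.001111.
Flow = −∇h = (+0.01111 east, -0.001111 north), which points east.

E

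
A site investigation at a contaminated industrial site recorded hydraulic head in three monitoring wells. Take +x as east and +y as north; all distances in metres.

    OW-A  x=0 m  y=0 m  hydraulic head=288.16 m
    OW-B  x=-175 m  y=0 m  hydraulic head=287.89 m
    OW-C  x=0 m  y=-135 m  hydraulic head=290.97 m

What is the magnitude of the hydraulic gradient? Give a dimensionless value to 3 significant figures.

∂h/∂x = (287.89 − 288.16) / (-175 − 0) = +0.001543
∂h/∂y = (290.97 − 288.16) / (-135 − 0) = -0.02081
|∇h| = √(0.001543² + -0.02081²) = 0.02087

0.0209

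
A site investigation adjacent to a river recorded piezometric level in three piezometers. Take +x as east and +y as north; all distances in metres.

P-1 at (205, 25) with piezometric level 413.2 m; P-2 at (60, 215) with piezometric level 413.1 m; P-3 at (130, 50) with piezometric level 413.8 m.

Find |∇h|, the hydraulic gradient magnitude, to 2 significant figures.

Taking P-1 as reference: P-2−P-1 = (-145, 190, -0.1); P-3−P-1 = (-75, 25, +0.6).
Determinant of the coordinate differences = (-145)·25 − (-75)·190 = 10625.
∂h/∂x = [(-0.1)·25 − (+0.6)·190] / 10625 = -0.01096
∂h/∂y = [(-145)·(+0.6) − (-75)·(-0.1)] / 10625 = -0.008894
|∇h| = √(-0.01096² + -0.008894²) = 0.01411

0.014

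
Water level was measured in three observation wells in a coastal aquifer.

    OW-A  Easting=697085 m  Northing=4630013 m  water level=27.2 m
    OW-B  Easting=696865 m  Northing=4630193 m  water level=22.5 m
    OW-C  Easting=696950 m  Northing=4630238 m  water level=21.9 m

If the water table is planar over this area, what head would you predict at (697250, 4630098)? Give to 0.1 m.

26.1 m

With h = a·x + b·y + c and OW-A as origin, the differences give:
  (-220)·a + 180·b = -4.7
  (-135)·a + 225·b = -5.3
Eliminate b (×225 and ×180, subtract): -25200·a = -103.50 → a = ∂h/∂x = +0.004107
Back-substitute: b = ∂h/∂y = -0.02109.
h(697250, 4630098) = 27.2 + (+0.004107)·(165) + (-0.02109)·(85) = 27.2 +0.678 -1.793 = 26.085 m.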